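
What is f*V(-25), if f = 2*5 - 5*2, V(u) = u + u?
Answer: 0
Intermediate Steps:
V(u) = 2*u
f = 0 (f = 10 - 10 = 0)
f*V(-25) = 0*(2*(-25)) = 0*(-50) = 0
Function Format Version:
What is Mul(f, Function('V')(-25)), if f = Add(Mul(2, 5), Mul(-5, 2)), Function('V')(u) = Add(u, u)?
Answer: 0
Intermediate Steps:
Function('V')(u) = Mul(2, u)
f = 0 (f = Add(10, -10) = 0)
Mul(f, Function('V')(-25)) = Mul(0, Mul(2, -25)) = Mul(0, -50) = 0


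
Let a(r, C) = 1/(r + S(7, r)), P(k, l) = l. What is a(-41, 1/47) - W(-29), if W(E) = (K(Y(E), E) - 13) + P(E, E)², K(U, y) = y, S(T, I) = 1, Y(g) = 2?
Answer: -31961/40 ≈ -799.03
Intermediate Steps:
a(r, C) = 1/(1 + r) (a(r, C) = 1/(r + 1) = 1/(1 + r))
W(E) = -13 + E + E² (W(E) = (E - 13) + E² = (-13 + E) + E² = -13 + E + E²)
a(-41, 1/47) - W(-29) = 1/(1 - 41) - (-13 - 29 + (-29)²) = 1/(-40) - (-13 - 29 + 841) = -1/40 - 1*799 = -1/40 - 799 = -31961/40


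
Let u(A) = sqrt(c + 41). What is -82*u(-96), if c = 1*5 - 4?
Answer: -82*sqrt(42) ≈ -531.42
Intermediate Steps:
c = 1 (c = 5 - 4 = 1)
u(A) = sqrt(42) (u(A) = sqrt(1 + 41) = sqrt(42))
-82*u(-96) = -82*sqrt(42)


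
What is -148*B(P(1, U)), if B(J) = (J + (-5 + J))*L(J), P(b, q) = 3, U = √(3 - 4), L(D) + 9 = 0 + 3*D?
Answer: 0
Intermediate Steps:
L(D) = -9 + 3*D (L(D) = -9 + (0 + 3*D) = -9 + 3*D)
U = I (U = √(-1) = I ≈ 1.0*I)
B(J) = (-9 + 3*J)*(-5 + 2*J) (B(J) = (J + (-5 + J))*(-9 + 3*J) = (-5 + 2*J)*(-9 + 3*J) = (-9 + 3*J)*(-5 + 2*J))
-148*B(P(1, U)) = -444*(-5 + 2*3)*(-3 + 3) = -444*(-5 + 6)*0 = -444*0 = -148*0 = 0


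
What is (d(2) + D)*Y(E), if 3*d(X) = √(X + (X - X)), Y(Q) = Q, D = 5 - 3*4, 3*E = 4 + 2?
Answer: -14 + 2*√2/3 ≈ -13.057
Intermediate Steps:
E = 2 (E = (4 + 2)/3 = (⅓)*6 = 2)
D = -7 (D = 5 - 12 = -7)
d(X) = √X/3 (d(X) = √(X + (X - X))/3 = √(X + 0)/3 = √X/3)
(d(2) + D)*Y(E) = (√2/3 - 7)*2 = (-7 + √2/3)*2 = -14 + 2*√2/3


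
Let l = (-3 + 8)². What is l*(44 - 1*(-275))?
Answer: 7975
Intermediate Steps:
l = 25 (l = 5² = 25)
l*(44 - 1*(-275)) = 25*(44 - 1*(-275)) = 25*(44 + 275) = 25*319 = 7975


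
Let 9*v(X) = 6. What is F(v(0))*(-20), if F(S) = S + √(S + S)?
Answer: -40/3 - 40*√3/3 ≈ -36.427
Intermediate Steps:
v(X) = ⅔ (v(X) = (⅑)*6 = ⅔)
F(S) = S + √2*√S (F(S) = S + √(2*S) = S + √2*√S)
F(v(0))*(-20) = (⅔ + √2*√(⅔))*(-20) = (⅔ + √2*(√6/3))*(-20) = (⅔ + 2*√3/3)*(-20) = -40/3 - 40*√3/3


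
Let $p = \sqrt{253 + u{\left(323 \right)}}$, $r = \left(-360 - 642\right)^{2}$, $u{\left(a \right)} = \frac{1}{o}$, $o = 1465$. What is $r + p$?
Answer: $1004004 + \frac{\sqrt{542996390}}{1465} \approx 1.004 \cdot 10^{6}$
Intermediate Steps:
$u{\left(a \right)} = \frac{1}{1465}$
$r = 1004004$ ($r = \left(-1002\right)^{2} = 1004004$)
$p = \frac{\sqrt{542996390}}{1465}$ ($p = \sqrt{253 + \frac{1}{1465}} = \sqrt{\frac{370646}{1465}} = \frac{\sqrt{542996390}}{1465} \approx 15.906$)
$r + p = 1004004 + \frac{\sqrt{542996390}}{1465}$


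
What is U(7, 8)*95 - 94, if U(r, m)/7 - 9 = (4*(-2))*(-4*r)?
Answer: 154851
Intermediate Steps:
U(r, m) = 63 + 224*r (U(r, m) = 63 + 7*((4*(-2))*(-4*r)) = 63 + 7*(-(-32)*r) = 63 + 7*(32*r) = 63 + 224*r)
U(7, 8)*95 - 94 = (63 + 224*7)*95 - 94 = (63 + 1568)*95 - 94 = 1631*95 - 94 = 154945 - 94 = 154851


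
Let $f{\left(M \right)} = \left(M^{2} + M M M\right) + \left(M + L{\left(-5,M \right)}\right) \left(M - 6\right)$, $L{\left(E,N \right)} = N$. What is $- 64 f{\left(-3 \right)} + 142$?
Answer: $-2162$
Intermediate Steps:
$f{\left(M \right)} = M^{2} + M^{3} + 2 M \left(-6 + M\right)$ ($f{\left(M \right)} = \left(M^{2} + M M M\right) + \left(M + M\right) \left(M - 6\right) = \left(M^{2} + M^{2} M\right) + 2 M \left(-6 + M\right) = \left(M^{2} + M^{3}\right) + 2 M \left(-6 + M\right) = M^{2} + M^{3} + 2 M \left(-6 + M\right)$)
$- 64 f{\left(-3 \right)} + 142 = - 64 \left(- 3 \left(-12 + \left(-3\right)^{2} + 3 \left(-3\right)\right)\right) + 142 = - 64 \left(- 3 \left(-12 + 9 - 9\right)\right) + 142 = - 64 \left(\left(-3\right) \left(-12\right)\right) + 142 = \left(-64\right) 36 + 142 = -2304 + 142 = -2162$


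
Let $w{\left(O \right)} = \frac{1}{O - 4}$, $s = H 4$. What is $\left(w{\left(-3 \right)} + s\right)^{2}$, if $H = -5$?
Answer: $\frac{19881}{49} \approx 405.73$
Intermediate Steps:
$s = -20$ ($s = \left(-5\right) 4 = -20$)
$w{\left(O \right)} = \frac{1}{-4 + O}$
$\left(w{\left(-3 \right)} + s\right)^{2} = \left(\frac{1}{-4 - 3} - 20\right)^{2} = \left(\frac{1}{-7} - 20\right)^{2} = \left(- \frac{1}{7} - 20\right)^{2} = \left(- \frac{141}{7}\right)^{2} = \frac{19881}{49}$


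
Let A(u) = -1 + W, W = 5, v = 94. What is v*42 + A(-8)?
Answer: 3952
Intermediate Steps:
A(u) = 4 (A(u) = -1 + 5 = 4)
v*42 + A(-8) = 94*42 + 4 = 3948 + 4 = 3952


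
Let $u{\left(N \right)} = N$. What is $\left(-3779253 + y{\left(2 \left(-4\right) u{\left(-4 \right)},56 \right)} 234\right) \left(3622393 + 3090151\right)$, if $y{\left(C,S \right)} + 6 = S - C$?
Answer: $-25340128814304$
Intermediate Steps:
$y{\left(C,S \right)} = -6 + S - C$ ($y{\left(C,S \right)} = -6 - \left(C - S\right) = -6 + S - C$)
$\left(-3779253 + y{\left(2 \left(-4\right) u{\left(-4 \right)},56 \right)} 234\right) \left(3622393 + 3090151\right) = \left(-3779253 + \left(-6 + 56 - 2 \left(-4\right) \left(-4\right)\right) 234\right) \left(3622393 + 3090151\right) = \left(-3779253 + \left(-6 + 56 - \left(-8\right) \left(-4\right)\right) 234\right) 6712544 = \left(-3779253 + \left(-6 + 56 - 32\right) 234\right) 6712544 = \left(-3779253 + 18 \cdot 234\right) 6712544 = \left(-3779253 + 4212\right) 6712544 = \left(-3775041\right) 6712544 = -25340128814304$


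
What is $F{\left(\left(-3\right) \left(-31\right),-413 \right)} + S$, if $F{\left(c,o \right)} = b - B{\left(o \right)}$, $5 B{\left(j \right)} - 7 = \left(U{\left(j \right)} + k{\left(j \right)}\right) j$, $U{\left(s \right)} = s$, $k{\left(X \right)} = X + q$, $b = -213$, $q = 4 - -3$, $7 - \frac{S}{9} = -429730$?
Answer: $\frac{18998846}{5} \approx 3.7998 \cdot 10^{6}$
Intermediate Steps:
$S = 3867633$ ($S = 63 - -3867570 = 63 + 3867570 = 3867633$)
$q = 7$ ($q = 4 + 3 = 7$)
$k{\left(X \right)} = 7 + X$ ($k{\left(X \right)} = X + 7 = 7 + X$)
$B{\left(j \right)} = \frac{7}{5} + \frac{j \left(7 + 2 j\right)}{5}$ ($B{\left(j \right)} = \frac{7}{5} + \frac{\left(j + \left(7 + j\right)\right) j}{5} = \frac{7}{5} + \frac{\left(7 + 2 j\right) j}{5} = \frac{7}{5} + \frac{j \left(7 + 2 j\right)}{5}$)
$F{\left(c,o \right)} = - \frac{1072}{5} - \frac{o^{2}}{5} - \frac{o \left(7 + o\right)}{5}$ ($F{\left(c,o \right)} = -213 - \left(\frac{7}{5} + \frac{o^{2}}{5} + \frac{o \left(7 + o\right)}{5}\right) = - \frac{1072}{5} - \frac{o^{2}}{5} - \frac{o \left(7 + o\right)}{5}$)
$F{\left(\left(-3\right) \left(-31\right),-413 \right)} + S = \left(- \frac{1072}{5} - \frac{\left(-413\right)^{2}}{5} - - \frac{413 \left(7 - 413\right)}{5}\right) + 3867633 = \left(- \frac{1072}{5} - \frac{170569}{5} - \left(- \frac{413}{5}\right) \left(-406\right)\right) + 3867633 = \left(- \frac{1072}{5} - \frac{170569}{5} - \frac{167678}{5}\right) + 3867633 = - \frac{339319}{5} + 3867633 = \frac{18998846}{5}$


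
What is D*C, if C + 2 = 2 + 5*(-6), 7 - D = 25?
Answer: 540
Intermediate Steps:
D = -18 (D = 7 - 1*25 = 7 - 25 = -18)
C = -30 (C = -2 + (2 + 5*(-6)) = -2 + (2 - 30) = -2 - 28 = -30)
D*C = -18*(-30) = 540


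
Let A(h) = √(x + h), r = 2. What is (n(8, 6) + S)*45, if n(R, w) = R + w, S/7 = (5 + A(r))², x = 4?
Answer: 10395 + 3150*√6 ≈ 18111.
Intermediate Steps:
A(h) = √(4 + h)
S = 7*(5 + √6)² (S = 7*(5 + √(4 + 2))² = 7*(5 + √6)² ≈ 388.46)
(n(8, 6) + S)*45 = ((8 + 6) + (217 + 70*√6))*45 = (14 + (217 + 70*√6))*45 = (231 + 70*√6)*45 = 10395 + 3150*√6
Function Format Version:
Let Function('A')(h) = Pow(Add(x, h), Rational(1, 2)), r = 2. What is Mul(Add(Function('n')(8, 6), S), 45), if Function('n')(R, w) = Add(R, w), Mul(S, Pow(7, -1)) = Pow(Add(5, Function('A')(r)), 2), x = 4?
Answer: Add(10395, Mul(3150, Pow(6, Rational(1, 2)))) ≈ 18111.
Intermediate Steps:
Function('A')(h) = Pow(Add(4, h), Rational(1, 2))
S = Mul(7, Pow(Add(5, Pow(6, Rational(1, 2))), 2)) (S = Mul(7, Pow(Add(5, Pow(Add(4, 2), Rational(1, 2))), 2)) = Mul(7, Pow(Add(5, Pow(6, Rational(1, 2))), 2)) ≈ 388.46)
Mul(Add(Function('n')(8, 6), S), 45) = Mul(Add(Add(8, 6), Add(217, Mul(70, Pow(6, Rational(1, 2))))), 45) = Mul(Add(14, Add(217, Mul(70, Pow(6, Rational(1, 2))))), 45) = Mul(Add(231, Mul(70, Pow(6, Rational(1, 2)))), 45) = Add(10395, Mul(3150, Pow(6, Rational(1, 2))))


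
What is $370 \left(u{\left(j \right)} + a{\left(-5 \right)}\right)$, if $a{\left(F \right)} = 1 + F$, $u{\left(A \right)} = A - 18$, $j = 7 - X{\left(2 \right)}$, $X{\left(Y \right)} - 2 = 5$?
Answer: $-8140$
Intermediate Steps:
$X{\left(Y \right)} = 7$ ($X{\left(Y \right)} = 2 + 5 = 7$)
$j = 0$ ($j = 7 - 7 = 0$)
$u{\left(A \right)} = -18 + A$
$370 \left(u{\left(j \right)} + a{\left(-5 \right)}\right) = 370 \left(\left(-18 + 0\right) + \left(1 - 5\right)\right) = 370 \left(-18 - 4\right) = 370 \left(-22\right) = -8140$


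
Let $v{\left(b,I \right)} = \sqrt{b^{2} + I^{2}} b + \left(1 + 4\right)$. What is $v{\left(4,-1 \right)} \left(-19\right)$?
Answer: $-95 - 76 \sqrt{17} \approx -408.36$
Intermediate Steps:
$v{\left(b,I \right)} = 5 + b \sqrt{I^{2} + b^{2}}$ ($v{\left(b,I \right)} = \sqrt{I^{2} + b^{2}} b + 5 = b \sqrt{I^{2} + b^{2}} + 5 = 5 + b \sqrt{I^{2} + b^{2}}$)
$v{\left(4,-1 \right)} \left(-19\right) = \left(5 + 4 \sqrt{\left(-1\right)^{2} + 4^{2}}\right) \left(-19\right) = \left(5 + 4 \sqrt{1 + 16}\right) \left(-19\right) = \left(5 + 4 \sqrt{17}\right) \left(-19\right) = -95 - 76 \sqrt{17}$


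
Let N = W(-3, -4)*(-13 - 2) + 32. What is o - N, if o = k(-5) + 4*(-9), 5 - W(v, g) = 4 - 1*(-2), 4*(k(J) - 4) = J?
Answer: -321/4 ≈ -80.250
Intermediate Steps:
k(J) = 4 + J/4
W(v, g) = -1 (W(v, g) = 5 - (4 - 1*(-2)) = 5 - (4 + 2) = 5 - 1*6 = 5 - 6 = -1)
N = 47 (N = -(-13 - 2) + 32 = -1*(-15) + 32 = 15 + 32 = 47)
o = -133/4 (o = (4 + (1/4)*(-5)) + 4*(-9) = (4 - 5/4) - 36 = 11/4 - 36 = -133/4 ≈ -33.250)
o - N = -133/4 - 1*47 = -133/4 - 47 = -321/4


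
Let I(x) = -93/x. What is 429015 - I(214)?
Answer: 91809303/214 ≈ 4.2902e+5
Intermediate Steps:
429015 - I(214) = 429015 - (-93)/214 = 429015 - 1*(-93/214) = 429015 + 93/214 = 91809303/214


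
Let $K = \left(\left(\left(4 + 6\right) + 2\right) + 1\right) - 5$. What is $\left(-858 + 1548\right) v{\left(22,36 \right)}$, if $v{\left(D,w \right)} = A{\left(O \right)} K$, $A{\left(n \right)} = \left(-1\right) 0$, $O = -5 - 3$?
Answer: $0$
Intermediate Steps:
$O = -8$
$A{\left(n \right)} = 0$
$K = 8$ ($K = \left(\left(10 + 2\right) + 1\right) - 5 = \left(12 + 1\right) - 5 = 13 - 5 = 8$)
$v{\left(D,w \right)} = 0$ ($v{\left(D,w \right)} = 0 \cdot 8 = 0$)
$\left(-858 + 1548\right) v{\left(22,36 \right)} = \left(-858 + 1548\right) 0 = 690 \cdot 0 = 0$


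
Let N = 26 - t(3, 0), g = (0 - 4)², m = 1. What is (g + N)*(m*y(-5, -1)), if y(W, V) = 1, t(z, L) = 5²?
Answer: 17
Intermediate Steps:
t(z, L) = 25
g = 16 (g = (-4)² = 16)
N = 1 (N = 26 - 1*25 = 26 - 25 = 1)
(g + N)*(m*y(-5, -1)) = (16 + 1)*(1*1) = 17*1 = 17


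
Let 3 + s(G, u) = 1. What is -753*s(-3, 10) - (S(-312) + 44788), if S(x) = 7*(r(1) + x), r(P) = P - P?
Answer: -41098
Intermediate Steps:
s(G, u) = -2 (s(G, u) = -3 + 1 = -2)
r(P) = 0
S(x) = 7*x (S(x) = 7*(0 + x) = 7*x)
-753*s(-3, 10) - (S(-312) + 44788) = -753*(-2) - (7*(-312) + 44788) = 1506 - (-2184 + 44788) = 1506 - 1*42604 = 1506 - 42604 = -41098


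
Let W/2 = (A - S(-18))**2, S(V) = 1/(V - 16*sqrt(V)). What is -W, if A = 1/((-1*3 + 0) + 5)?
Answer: 2*(-263*I - 120*sqrt(2))/(9*(48*sqrt(2) + 119*I)) ≈ -0.50695 + 0.027728*I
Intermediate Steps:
A = 1/2 (A = 1/((-3 + 0) + 5) = 1/(-3 + 5) = 1/2 ≈ 0.50000)
W = 2*(1/2 - 1/(-18 - 48*I*sqrt(2)))**2 ≈ 0.50695 - 0.027728*I
-W = -2*(120*sqrt(2) + 263*I)/(9*(48*sqrt(2) + 119*I))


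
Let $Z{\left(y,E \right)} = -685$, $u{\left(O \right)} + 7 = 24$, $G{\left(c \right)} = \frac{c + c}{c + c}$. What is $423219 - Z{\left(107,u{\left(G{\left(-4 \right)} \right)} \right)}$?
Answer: $423904$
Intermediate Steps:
$G{\left(c \right)} = 1$ ($G{\left(c \right)} = \frac{2 c}{2 c} = 2 c \frac{1}{2 c} = 1$)
$u{\left(O \right)} = 17$ ($u{\left(O \right)} = -7 + 24 = 17$)
$423219 - Z{\left(107,u{\left(G{\left(-4 \right)} \right)} \right)} = 423219 - -685 = 423219 + 685 = 423904$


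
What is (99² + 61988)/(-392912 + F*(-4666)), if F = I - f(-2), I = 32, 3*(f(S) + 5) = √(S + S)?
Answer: -182702502477/1439374514234 - 502451211*I/719687257117 ≈ -0.12693 - 0.00069815*I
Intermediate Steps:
f(S) = -5 + √2*√S/3 (f(S) = -5 + √(S + S)/3 = -5 + √(2*S)/3 = -5 + (√2*√S)/3 = -5 + √2*√S/3)
F = 37 - 2*I/3 (F = 32 - (-5 + √2*√(-2)/3) = 32 - (-5 + √2*(I*√2)/3) = 32 - (-5 + 2*I/3) = 32 + (5 - 2*I/3) = 37 - 2*I/3 ≈ 37.0 - 0.66667*I)
(99² + 61988)/(-392912 + F*(-4666)) = (99² + 61988)/(-392912 + (37 - 2*I/3)*(-4666)) = (9801 + 61988)/(-392912 + (-172642 + 9332*I/3)) = 71789/(-565554 + 9332*I/3) = 71789*(9*(-565554 - 9332*I/3)/2878749028468) = 646101*(-565554 - 9332*I/3)/2878749028468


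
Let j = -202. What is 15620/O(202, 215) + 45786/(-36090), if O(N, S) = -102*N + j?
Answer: -126362443/62574045 ≈ -2.0194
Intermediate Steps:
O(N, S) = -202 - 102*N (O(N, S) = -102*N - 202 = -202 - 102*N)
15620/O(202, 215) + 45786/(-36090) = 15620/(-202 - 102*202) + 45786/(-36090) = 15620/(-202 - 20604) + 45786*(-1/36090) = 15620/(-20806) - 7631/6015 = 15620*(-1/20806) - 7631/6015 = -7810/10403 - 7631/6015 = -126362443/62574045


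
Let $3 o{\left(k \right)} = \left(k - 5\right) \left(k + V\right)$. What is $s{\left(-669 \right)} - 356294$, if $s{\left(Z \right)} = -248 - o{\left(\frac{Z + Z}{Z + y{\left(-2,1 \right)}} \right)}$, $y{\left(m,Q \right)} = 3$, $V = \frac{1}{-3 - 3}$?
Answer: $- \frac{13178794052}{36963} \approx -3.5654 \cdot 10^{5}$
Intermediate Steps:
$V = - \frac{1}{6}$ ($V = \frac{1}{-6} = - \frac{1}{6} \approx -0.16667$)
$o{\left(k \right)} = \frac{\left(-5 + k\right) \left(- \frac{1}{6} + k\right)}{3}$ ($o{\left(k \right)} = \frac{\left(k - 5\right) \left(k - \frac{1}{6}\right)}{3} = \frac{\left(-5 + k\right) \left(- \frac{1}{6} + k\right)}{3}$)
$s{\left(Z \right)} = - \frac{4469}{18} - \frac{4 Z^{2}}{3 \left(3 + Z\right)^{2}} + \frac{31 Z}{9 \left(3 + Z\right)}$ ($s{\left(Z \right)} = -248 - \left(\frac{5}{18} - \frac{31 \frac{Z + Z}{Z + 3}}{18} + \frac{\left(\frac{Z + Z}{Z + 3}\right)^{2}}{3}\right) = -248 - \left(\frac{5}{18} - \frac{31 \frac{2 Z}{3 + Z}}{18} + \frac{\left(\frac{2 Z}{3 + Z}\right)^{2}}{3}\right) = -248 - \left(\frac{5}{18} - \frac{31 Z}{9 \left(3 + Z\right)} + \frac{4 Z^{2} \frac{1}{\left(3 + Z\right)^{2}}}{3}\right) = -248 - \left(\frac{5}{18} - \frac{31 Z}{9 \left(3 + Z\right)} + \frac{4 Z^{2}}{3 \left(3 + Z\right)^{2}}\right) = - \frac{4469}{18} - \frac{4 Z^{2}}{3 \left(3 + Z\right)^{2}} + \frac{31 Z}{9 \left(3 + Z\right)}$)
$s{\left(-669 \right)} - 356294 = \frac{-13407 - -5938044 - 1477 \left(-669\right)^{2}}{6 \left(9 + \left(-669\right)^{2} + 6 \left(-669\right)\right)} - 356294 = \frac{-13407 + 5938044 - 661047597}{6 \left(9 + 447561 - 4014\right)} - 356294 = \frac{-13407 + 5938044 - 661047597}{6 \cdot 443556} - 356294 = \frac{1}{6} \cdot \frac{1}{443556} \left(-655122960\right) - 356294 = - \frac{9098930}{36963} - 356294 = - \frac{13178794052}{36963}$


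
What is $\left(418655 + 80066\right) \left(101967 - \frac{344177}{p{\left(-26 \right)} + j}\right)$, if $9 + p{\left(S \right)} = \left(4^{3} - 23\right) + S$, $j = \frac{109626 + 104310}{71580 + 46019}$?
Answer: $\frac{26575268369401127}{919530} \approx 2.8901 \cdot 10^{10}$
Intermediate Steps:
$j = \frac{213936}{117599} \approx 1.8192$
$p{\left(S \right)} = 32 + S$ ($p{\left(S \right)} = -9 - \left(23 - 64 - S\right) = -9 + \left(\left(64 - 23\right) + S\right) = -9 + \left(41 + S\right) = 32 + S$)
$\left(418655 + 80066\right) \left(101967 - \frac{344177}{p{\left(-26 \right)} + j}\right) = \left(418655 + 80066\right) \left(101967 - \frac{344177}{\left(32 - 26\right) + \frac{213936}{117599}}\right) = 498721 \left(101967 - \frac{344177}{6 + \frac{213936}{117599}}\right) = 498721 \left(101967 - \frac{344177}{\frac{919530}{117599}}\right) = 498721 \left(101967 - \frac{40474871023}{919530}\right) = 498721 \cdot \frac{53286844487}{919530} = \frac{26575268369401127}{919530}$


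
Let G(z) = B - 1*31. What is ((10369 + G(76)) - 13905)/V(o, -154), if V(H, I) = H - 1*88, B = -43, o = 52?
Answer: 1805/18 ≈ 100.28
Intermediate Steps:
V(H, I) = -88 + H (V(H, I) = H - 88 = -88 + H)
G(z) = -74 (G(z) = -43 - 1*31 = -43 - 31 = -74)
((10369 + G(76)) - 13905)/V(o, -154) = ((10369 - 74) - 13905)/(-88 + 52) = (10295 - 13905)/(-36) = -3610*(-1/36) = 1805/18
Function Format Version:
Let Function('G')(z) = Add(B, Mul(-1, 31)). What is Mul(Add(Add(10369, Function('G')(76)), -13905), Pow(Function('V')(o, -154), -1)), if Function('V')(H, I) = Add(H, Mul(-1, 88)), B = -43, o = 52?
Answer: Rational(1805, 18) ≈ 100.28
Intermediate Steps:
Function('V')(H, I) = Add(-88, H) (Function('V')(H, I) = Add(H, -88) = Add(-88, H))
Function('G')(z) = -74 (Function('G')(z) = Add(-43, Mul(-1, 31)) = Add(-43, -31) = -74)
Mul(Add(Add(10369, Function('G')(76)), -13905), Pow(Function('V')(o, -154), -1)) = Mul(Add(Add(10369, -74), -13905), Pow(Add(-88, 52), -1)) = Mul(Add(10295, -13905), Pow(-36, -1)) = Mul(-3610, Rational(-1, 36)) = Rational(1805, 18)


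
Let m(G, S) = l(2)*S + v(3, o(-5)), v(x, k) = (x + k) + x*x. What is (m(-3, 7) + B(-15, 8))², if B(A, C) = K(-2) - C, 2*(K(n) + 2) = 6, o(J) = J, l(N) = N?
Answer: 196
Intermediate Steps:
K(n) = 1 (K(n) = -2 + (½)*6 = -2 + 3 = 1)
v(x, k) = k + x + x² (v(x, k) = (k + x) + x² = k + x + x²)
B(A, C) = 1 - C
m(G, S) = 7 + 2*S (m(G, S) = 2*S + (-5 + 3 + 3²) = 2*S + (-5 + 3 + 9) = 2*S + 7 = 7 + 2*S)
(m(-3, 7) + B(-15, 8))² = ((7 + 2*7) + (1 - 1*8))² = ((7 + 14) + (1 - 8))² = (21 - 7)² = 14² = 196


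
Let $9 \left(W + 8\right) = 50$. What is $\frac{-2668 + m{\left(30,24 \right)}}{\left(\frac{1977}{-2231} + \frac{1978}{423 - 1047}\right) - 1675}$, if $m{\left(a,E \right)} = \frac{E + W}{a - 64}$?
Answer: $\frac{94735631224}{59605938033} \approx 1.5894$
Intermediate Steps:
$W = - \frac{22}{9}$ ($W = -8 + \frac{1}{9} \cdot 50 = -8 + \frac{50}{9} = - \frac{22}{9} \approx -2.4444$)
$m{\left(a,E \right)} = \frac{- \frac{22}{9} + E}{-64 + a}$ ($m{\left(a,E \right)} = \frac{E - \frac{22}{9}}{a - 64} = \frac{- \frac{22}{9} + E}{-64 + a}$)
$\frac{-2668 + m{\left(30,24 \right)}}{\left(\frac{1977}{-2231} + \frac{1978}{423 - 1047}\right) - 1675} = \frac{-2668 + \frac{- \frac{22}{9} + 24}{-64 + 30}}{\left(\frac{1977}{-2231} + \frac{1978}{423 - 1047}\right) - 1675} = \frac{-2668 + \frac{1}{-34} \cdot \frac{194}{9}}{\left(1977 \left(- \frac{1}{2231}\right) + \frac{1978}{423 - 1047}\right) - 1675} = \frac{-2668 - \frac{97}{153}}{\left(- \frac{1977}{2231} + \frac{1978}{-624}\right) - 1675} = \frac{-2668 - \frac{97}{153}}{\left(- \frac{1977}{2231} + 1978 \left(- \frac{1}{624}\right)\right) - 1675} = - \frac{408301}{153 \left(\left(- \frac{1977}{2231} - \frac{989}{312}\right) - 1675\right)} = - \frac{408301}{153 \left(- \frac{2823283}{696072} - 1675\right)} = - \frac{408301}{153 \left(- \frac{1168743883}{696072}\right)} = \left(- \frac{408301}{153}\right) \left(- \frac{696072}{1168743883}\right) = \frac{94735631224}{59605938033}$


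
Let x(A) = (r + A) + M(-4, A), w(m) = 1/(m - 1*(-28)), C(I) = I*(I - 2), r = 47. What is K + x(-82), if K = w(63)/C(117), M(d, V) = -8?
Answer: -52649414/1224405 ≈ -43.000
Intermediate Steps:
C(I) = I*(-2 + I)
w(m) = 1/(28 + m) (w(m) = 1/(m + 28) = 1/(28 + m))
K = 1/1224405 (K = 1/((28 + 63)*((117*(-2 + 117)))) = 1/(91*((117*115))) = (1/91)/13455 = (1/91)*(1/13455) = 1/1224405 ≈ 8.1672e-7)
x(A) = 39 + A (x(A) = (47 + A) - 8 = 39 + A)
K + x(-82) = 1/1224405 + (39 - 82) = 1/1224405 - 43 = -52649414/1224405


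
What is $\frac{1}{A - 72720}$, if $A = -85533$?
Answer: $- \frac{1}{158253} \approx -6.319 \cdot 10^{-6}$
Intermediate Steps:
$\frac{1}{A - 72720} = \frac{1}{-85533 - 72720} = \frac{1}{-158253} = - \frac{1}{158253}$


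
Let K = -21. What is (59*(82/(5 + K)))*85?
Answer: -205615/8 ≈ -25702.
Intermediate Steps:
(59*(82/(5 + K)))*85 = (59*(82/(5 - 21)))*85 = (59*(82/(-16)))*85 = (59*(82*(-1/16)))*85 = (59*(-41/8))*85 = -2419/8*85 = -205615/8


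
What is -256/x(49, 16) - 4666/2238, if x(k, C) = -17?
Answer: 246803/19023 ≈ 12.974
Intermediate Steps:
-256/x(49, 16) - 4666/2238 = -256/(-17) - 4666/2238 = -256*(-1/17) - 4666*1/2238 = 256/17 - 2333/1119 = 246803/19023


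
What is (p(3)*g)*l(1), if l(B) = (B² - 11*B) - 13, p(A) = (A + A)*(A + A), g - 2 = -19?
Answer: 14076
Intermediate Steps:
g = -17 (g = 2 - 19 = -17)
p(A) = 4*A² (p(A) = (2*A)*(2*A) = 4*A²)
l(B) = -13 + B² - 11*B
(p(3)*g)*l(1) = ((4*3²)*(-17))*(-13 + 1² - 11*1) = ((4*9)*(-17))*(-13 + 1 - 11) = (36*(-17))*(-23) = -612*(-23) = 14076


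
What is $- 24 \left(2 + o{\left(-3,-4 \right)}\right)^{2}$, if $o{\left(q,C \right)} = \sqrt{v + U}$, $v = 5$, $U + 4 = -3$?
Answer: $-48 - 96 i \sqrt{2} \approx -48.0 - 135.76 i$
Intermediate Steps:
$U = -7$ ($U = -4 - 3 = -7$)
$o{\left(q,C \right)} = i \sqrt{2}$ ($o{\left(q,C \right)} = \sqrt{5 - 7} = \sqrt{-2} = i \sqrt{2}$)
$- 24 \left(2 + o{\left(-3,-4 \right)}\right)^{2} = - 24 \left(2 + i \sqrt{2}\right)^{2}$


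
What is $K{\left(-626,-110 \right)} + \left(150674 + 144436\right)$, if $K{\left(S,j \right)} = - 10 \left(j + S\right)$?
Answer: $302470$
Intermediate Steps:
$K{\left(S,j \right)} = - 10 S - 10 j$ ($K{\left(S,j \right)} = - 10 \left(S + j\right) = - 10 S - 10 j$)
$K{\left(-626,-110 \right)} + \left(150674 + 144436\right) = \left(\left(-10\right) \left(-626\right) - -1100\right) + \left(150674 + 144436\right) = \left(6260 + 1100\right) + 295110 = 7360 + 295110 = 302470$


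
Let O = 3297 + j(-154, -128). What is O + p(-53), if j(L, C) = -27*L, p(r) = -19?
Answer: 7436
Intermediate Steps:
O = 7455 (O = 3297 - 27*(-154) = 3297 + 4158 = 7455)
O + p(-53) = 7455 - 19 = 7436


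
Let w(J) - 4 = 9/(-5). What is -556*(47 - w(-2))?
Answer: -124544/5 ≈ -24909.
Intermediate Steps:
w(J) = 11/5 (w(J) = 4 + 9/(-5) = 4 + 9*(-⅕) = 4 - 9/5 = 11/5)
-556*(47 - w(-2)) = -556*(47 - 1*11/5) = -556*(47 - 11/5) = -556*224/5 = -124544/5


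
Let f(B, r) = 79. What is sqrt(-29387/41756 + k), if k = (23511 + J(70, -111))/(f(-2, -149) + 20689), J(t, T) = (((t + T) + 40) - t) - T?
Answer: sqrt(10444738631470)/4927208 ≈ 0.65592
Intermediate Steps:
J(t, T) = 40 (J(t, T) = (((T + t) + 40) - t) - T = ((40 + T + t) - t) - T = (40 + T) - T = 40)
k = 2141/1888 (k = (23511 + 40)/(79 + 20689) = 23551/20768 = 23551*(1/20768) = 2141/1888 ≈ 1.1340)
sqrt(-29387/41756 + k) = sqrt(-29387/41756 + 2141/1888) = sqrt(8479235/19708832) = sqrt(10444738631470)/4927208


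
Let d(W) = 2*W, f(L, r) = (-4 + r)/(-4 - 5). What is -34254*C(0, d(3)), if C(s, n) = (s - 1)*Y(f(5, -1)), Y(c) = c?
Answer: 19030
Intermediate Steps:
f(L, r) = 4/9 - r/9 (f(L, r) = (-4 + r)/(-9) = (-4 + r)*(-⅑) = 4/9 - r/9)
C(s, n) = -5/9 + 5*s/9 (C(s, n) = (s - 1)*(4/9 - ⅑*(-1)) = (-1 + s)*(4/9 + ⅑) = (-1 + s)*(5/9) = -5/9 + 5*s/9)
-34254*C(0, d(3)) = -34254*(-5/9 + (5/9)*0) = -34254*(-5/9 + 0) = -34254*(-5/9) = 19030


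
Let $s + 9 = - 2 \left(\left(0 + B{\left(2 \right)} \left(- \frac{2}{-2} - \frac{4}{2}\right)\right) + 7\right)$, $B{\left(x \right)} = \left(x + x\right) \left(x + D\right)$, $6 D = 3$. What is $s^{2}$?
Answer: $9$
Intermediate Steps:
$D = \frac{1}{2}$ ($D = \frac{1}{6} \cdot 3 = \frac{1}{2} \approx 0.5$)
$B{\left(x \right)} = 2 x \left(\frac{1}{2} + x\right)$ ($B{\left(x \right)} = \left(x + x\right) \left(x + \frac{1}{2}\right) = 2 x \left(\frac{1}{2} + x\right)$)
$s = -3$ ($s = -9 - 2 \left(\left(0 + 2 \left(1 + 2 \cdot 2\right) \left(- \frac{2}{-2} - \frac{4}{2}\right)\right) + 7\right) = -9 - 2 \left(\left(0 + 2 \left(1 + 4\right) \left(\left(-2\right) \left(- \frac{1}{2}\right) - 2\right)\right) + 7\right) = -9 - 2 \left(\left(0 + 2 \cdot 5 \left(1 - 2\right)\right) + 7\right) = -9 - 2 \left(\left(0 + 10 \left(-1\right)\right) + 7\right) = -9 - 2 \left(\left(0 - 10\right) + 7\right) = -9 - 2 \left(-10 + 7\right) = -9 - -6 = -9 + 6 = -3$)
$s^{2} = \left(-3\right)^{2} = 9$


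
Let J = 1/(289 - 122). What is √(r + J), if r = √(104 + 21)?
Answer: √(167 + 139445*√5)/167 ≈ 3.3446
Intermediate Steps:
r = 5*√5 (r = √125 = 5*√5 ≈ 11.180)
J = 1/167 ≈ 0.0059880
√(r + J) = √(5*√5 + 1/167) = √(1/167 + 5*√5)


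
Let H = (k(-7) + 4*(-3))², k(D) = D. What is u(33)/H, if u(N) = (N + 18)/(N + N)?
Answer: 17/7942 ≈ 0.0021405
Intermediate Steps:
u(N) = (18 + N)/(2*N) (u(N) = (18 + N)/((2*N)) = (18 + N)*(1/(2*N)) = (18 + N)/(2*N))
H = 361 (H = (-7 + 4*(-3))² = (-7 - 12)² = (-19)² = 361)
u(33)/H = ((½)*(18 + 33)/33)/361 = ((½)*(1/33)*51)*(1/361) = (17/22)*(1/361) = 17/7942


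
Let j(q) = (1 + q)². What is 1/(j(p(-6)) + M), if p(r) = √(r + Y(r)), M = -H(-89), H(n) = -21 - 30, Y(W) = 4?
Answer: 25/1254 - I*√2/1254 ≈ 0.019936 - 0.0011278*I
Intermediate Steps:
H(n) = -51
M = 51 (M = -1*(-51) = 51)
p(r) = √(4 + r) (p(r) = √(r + 4) = √(4 + r))
1/(j(p(-6)) + M) = 1/((1 + √(4 - 6))² + 51) = 1/((1 + √(-2))² + 51) = 1/((1 + I*√2)² + 51) = 1/(51 + (1 + I*√2)²)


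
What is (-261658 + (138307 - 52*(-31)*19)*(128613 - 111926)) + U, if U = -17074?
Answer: 2818739613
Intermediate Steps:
(-261658 + (138307 - 52*(-31)*19)*(128613 - 111926)) + U = (-261658 + (138307 - 52*(-31)*19)*(128613 - 111926)) - 17074 = (-261658 + (138307 + 1612*19)*16687) - 17074 = (-261658 + (138307 + 30628)*16687) - 17074 = (-261658 + 168935*16687) - 17074 = (-261658 + 2819018345) - 17074 = 2818756687 - 17074 = 2818739613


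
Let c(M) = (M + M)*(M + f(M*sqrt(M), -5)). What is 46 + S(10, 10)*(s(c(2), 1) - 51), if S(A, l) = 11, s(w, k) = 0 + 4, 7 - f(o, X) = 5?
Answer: -471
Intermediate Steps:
f(o, X) = 2 (f(o, X) = 7 - 1*5 = 7 - 5 = 2)
c(M) = 2*M*(2 + M) (c(M) = (M + M)*(M + 2) = (2*M)*(2 + M) = 2*M*(2 + M))
s(w, k) = 4
46 + S(10, 10)*(s(c(2), 1) - 51) = 46 + 11*(4 - 51) = 46 + 11*(-47) = 46 - 517 = -471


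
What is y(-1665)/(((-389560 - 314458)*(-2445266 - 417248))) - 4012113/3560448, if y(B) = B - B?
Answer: -1337371/1186816 ≈ -1.1269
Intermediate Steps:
y(B) = 0
y(-1665)/(((-389560 - 314458)*(-2445266 - 417248))) - 4012113/3560448 = 0/(((-389560 - 314458)*(-2445266 - 417248))) - 4012113/3560448 = 0/((-704018*(-2862514))) - 4012113*1/3560448 = 0/2015261381252 - 1337371/1186816 = 0*(1/2015261381252) - 1337371/1186816 = 0 - 1337371/1186816 = -1337371/1186816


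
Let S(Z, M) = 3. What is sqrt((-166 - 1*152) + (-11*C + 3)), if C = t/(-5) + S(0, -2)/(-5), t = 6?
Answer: 6*I*sqrt(205)/5 ≈ 17.181*I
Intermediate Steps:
C = -9/5 (C = 6/(-5) + 3/(-5) = 6*(-1/5) + 3*(-1/5) = -6/5 - 3/5 = -9/5 ≈ -1.8000)
sqrt((-166 - 1*152) + (-11*C + 3)) = sqrt((-166 - 1*152) + (-11*(-9/5) + 3)) = sqrt((-166 - 152) + (99/5 + 3)) = sqrt(-318 + 114/5) = sqrt(-1476/5) = 6*I*sqrt(205)/5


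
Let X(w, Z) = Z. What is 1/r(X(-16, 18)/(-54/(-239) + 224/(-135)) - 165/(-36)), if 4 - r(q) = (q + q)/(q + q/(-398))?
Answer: 397/792 ≈ 0.50126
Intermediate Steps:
r(q) = 792/397 (r(q) = 4 - (q + q)/(q + q/(-398)) = 4 - 2*q/(q + q*(-1/398)) = 4 - 2*q/(q - q/398) = 4 - 2*q/(397*q/398) = 4 - 2*q*398/(397*q) = 4 - 1*796/397 = 4 - 796/397 = 792/397)
1/r(X(-16, 18)/(-54/(-239) + 224/(-135)) - 165/(-36)) = 1/(792/397) = 397/792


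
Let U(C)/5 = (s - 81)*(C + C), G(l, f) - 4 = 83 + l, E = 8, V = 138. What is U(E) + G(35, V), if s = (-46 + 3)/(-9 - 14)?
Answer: -142794/23 ≈ -6208.4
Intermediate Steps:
s = 43/23 (s = -43/(-23) = -43*(-1/23) = 43/23 ≈ 1.8696)
G(l, f) = 87 + l (G(l, f) = 4 + (83 + l) = 87 + l)
U(C) = -18200*C/23 (U(C) = 5*((43/23 - 81)*(C + C)) = 5*(-3640*C/23) = -18200*C/23)
U(E) + G(35, V) = -18200/23*8 + (87 + 35) = -145600/23 + 122 = -142794/23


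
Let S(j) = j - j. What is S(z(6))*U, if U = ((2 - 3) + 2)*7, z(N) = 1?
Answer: 0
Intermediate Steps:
S(j) = 0
U = 7 (U = (-1 + 2)*7 = 1*7 = 7)
S(z(6))*U = 0*7 = 0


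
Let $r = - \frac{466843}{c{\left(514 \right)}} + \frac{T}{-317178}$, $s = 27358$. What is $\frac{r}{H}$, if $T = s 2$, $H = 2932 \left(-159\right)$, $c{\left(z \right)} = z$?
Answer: $\frac{74050226539}{38001196408248} \approx 0.0019486$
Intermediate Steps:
$H = -466188$
$T = 54716$ ($T = 27358 \cdot 2 = 54716$)
$r = - \frac{74050226539}{81514746}$ ($r = - \frac{466843}{514} + \frac{54716}{-317178} = \left(-466843\right) \frac{1}{514} + 54716 \left(- \frac{1}{317178}\right) = - \frac{466843}{514} - \frac{27358}{158589} = - \frac{74050226539}{81514746} \approx -908.43$)
$\frac{r}{H} = - \frac{74050226539}{81514746 \left(-466188\right)} = \left(- \frac{74050226539}{81514746}\right) \left(- \frac{1}{466188}\right) = \frac{74050226539}{38001196408248}$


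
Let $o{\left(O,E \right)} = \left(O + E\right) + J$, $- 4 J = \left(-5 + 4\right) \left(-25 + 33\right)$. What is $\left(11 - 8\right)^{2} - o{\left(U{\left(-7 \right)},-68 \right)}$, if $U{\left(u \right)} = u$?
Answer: $82$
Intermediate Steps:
$J = 2$ ($J = - \frac{\left(-5 + 4\right) \left(-25 + 33\right)}{4} = - \frac{\left(-1\right) 8}{4} = \left(- \frac{1}{4}\right) \left(-8\right) = 2$)
$o{\left(O,E \right)} = 2 + E + O$ ($o{\left(O,E \right)} = \left(O + E\right) + 2 = \left(E + O\right) + 2 = 2 + E + O$)
$\left(11 - 8\right)^{2} - o{\left(U{\left(-7 \right)},-68 \right)} = \left(11 - 8\right)^{2} - \left(2 - 68 - 7\right) = 3^{2} - -73 = 9 + 73 = 82$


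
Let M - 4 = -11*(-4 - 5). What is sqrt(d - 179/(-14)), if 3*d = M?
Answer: sqrt(83118)/42 ≈ 6.8643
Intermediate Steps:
M = 103 (M = 4 - 11*(-4 - 5) = 4 - 11*(-9) = 4 + 99 = 103)
d = 103/3 (d = (1/3)*103 = 103/3 ≈ 34.333)
sqrt(d - 179/(-14)) = sqrt(103/3 - 179/(-14)) = sqrt(103/3 - 179*(-1/14)) = sqrt(103/3 + 179/14) = sqrt(1979/42) = sqrt(83118)/42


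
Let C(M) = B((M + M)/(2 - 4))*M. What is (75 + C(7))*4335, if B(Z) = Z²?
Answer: 1812030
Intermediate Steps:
C(M) = M³ (C(M) = ((M + M)/(2 - 4))²*M = ((2*M)/(-2))²*M = ((2*M)*(-½))²*M = (-M)²*M = M²*M = M³)
(75 + C(7))*4335 = (75 + 7³)*4335 = (75 + 343)*4335 = 418*4335 = 1812030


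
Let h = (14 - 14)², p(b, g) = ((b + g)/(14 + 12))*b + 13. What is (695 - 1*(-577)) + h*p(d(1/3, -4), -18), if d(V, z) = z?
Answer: 1272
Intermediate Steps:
p(b, g) = 13 + b*(b/26 + g/26) (p(b, g) = ((b + g)/26)*b + 13 = ((b + g)*(1/26))*b + 13 = (b/26 + g/26)*b + 13 = b*(b/26 + g/26) + 13 = 13 + b*(b/26 + g/26))
h = 0 (h = 0² = 0)
(695 - 1*(-577)) + h*p(d(1/3, -4), -18) = (695 - 1*(-577)) + 0*(13 + (1/26)*(-4)² + (1/26)*(-4)*(-18)) = (695 + 577) + 0*(13 + (1/26)*16 + 36/13) = 1272 + 0*(13 + 8/13 + 36/13) = 1272 + 0*(213/13) = 1272 + 0 = 1272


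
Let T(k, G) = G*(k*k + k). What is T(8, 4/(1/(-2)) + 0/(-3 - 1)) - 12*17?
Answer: -780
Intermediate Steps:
T(k, G) = G*(k + k**2) (T(k, G) = G*(k**2 + k) = G*(k + k**2))
T(8, 4/(1/(-2)) + 0/(-3 - 1)) - 12*17 = (4/(1/(-2)) + 0/(-3 - 1))*8*(1 + 8) - 12*17 = (4/(-1/2) + 0/(-4))*8*9 - 204 = (4*(-2) + 0*(-1/4))*8*9 - 204 = (-8 + 0)*8*9 - 204 = -8*8*9 - 204 = -576 - 204 = -780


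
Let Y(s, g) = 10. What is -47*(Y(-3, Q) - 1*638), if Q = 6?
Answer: 29516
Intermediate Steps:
-47*(Y(-3, Q) - 1*638) = -47*(10 - 1*638) = -47*(10 - 638) = -47*(-628) = 29516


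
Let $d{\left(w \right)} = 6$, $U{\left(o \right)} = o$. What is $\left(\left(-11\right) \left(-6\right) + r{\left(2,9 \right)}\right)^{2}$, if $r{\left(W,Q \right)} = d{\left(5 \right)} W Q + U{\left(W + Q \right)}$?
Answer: $34225$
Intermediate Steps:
$r{\left(W,Q \right)} = Q + W + 6 Q W$ ($r{\left(W,Q \right)} = 6 W Q + \left(W + Q\right) = 6 Q W + \left(Q + W\right) = Q + W + 6 Q W$)
$\left(\left(-11\right) \left(-6\right) + r{\left(2,9 \right)}\right)^{2} = \left(\left(-11\right) \left(-6\right) + \left(9 + 2 + 6 \cdot 9 \cdot 2\right)\right)^{2} = \left(66 + \left(9 + 2 + 108\right)\right)^{2} = \left(66 + 119\right)^{2} = 185^{2} = 34225$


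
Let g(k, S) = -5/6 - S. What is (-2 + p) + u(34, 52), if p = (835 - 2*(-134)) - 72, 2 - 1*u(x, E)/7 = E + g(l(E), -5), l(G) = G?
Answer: 3899/6 ≈ 649.83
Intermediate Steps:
g(k, S) = -5/6 - S (g(k, S) = -5*1/6 - S = -5/6 - S)
u(x, E) = -91/6 - 7*E (u(x, E) = 14 - 7*(E + (-5/6 - 1*(-5))) = 14 - 7*(E + (-5/6 + 5)) = 14 - 7*(E + 25/6) = 14 - 7*(25/6 + E) = 14 + (-175/6 - 7*E) = -91/6 - 7*E)
p = 1031 (p = (835 + 268) - 72 = 1103 - 72 = 1031)
(-2 + p) + u(34, 52) = (-2 + 1031) + (-91/6 - 7*52) = 1029 + (-91/6 - 364) = 1029 - 2275/6 = 3899/6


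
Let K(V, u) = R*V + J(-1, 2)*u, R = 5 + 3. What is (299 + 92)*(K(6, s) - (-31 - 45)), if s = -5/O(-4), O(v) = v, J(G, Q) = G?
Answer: 191981/4 ≈ 47995.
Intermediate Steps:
R = 8
s = 5/4 (s = -5/(-4) = -5*(-¼) = 5/4 ≈ 1.2500)
K(V, u) = -u + 8*V (K(V, u) = 8*V - u = -u + 8*V)
(299 + 92)*(K(6, s) - (-31 - 45)) = (299 + 92)*((-1*5/4 + 8*6) - (-31 - 45)) = 391*((-5/4 + 48) - 1*(-76)) = 391*(187/4 + 76) = 391*(491/4) = 191981/4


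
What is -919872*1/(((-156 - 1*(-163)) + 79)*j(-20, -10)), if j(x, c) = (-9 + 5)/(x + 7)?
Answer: -1494792/43 ≈ -34763.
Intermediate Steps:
j(x, c) = -4/(7 + x)
-919872*1/(((-156 - 1*(-163)) + 79)*j(-20, -10)) = -919872*13/(4*((-156 - 1*(-163)) + 79)) = -919872*13/(4*((-156 + 163) + 79)) = -919872*13/(4*(7 + 79)) = -919872/((4/13)*86) = -919872/344/13 = -919872*13/344 = -1494792/43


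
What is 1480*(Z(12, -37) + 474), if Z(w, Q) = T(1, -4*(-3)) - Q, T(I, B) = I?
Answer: 757760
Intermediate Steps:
Z(w, Q) = 1 - Q
1480*(Z(12, -37) + 474) = 1480*((1 - 1*(-37)) + 474) = 1480*((1 + 37) + 474) = 1480*(38 + 474) = 1480*512 = 757760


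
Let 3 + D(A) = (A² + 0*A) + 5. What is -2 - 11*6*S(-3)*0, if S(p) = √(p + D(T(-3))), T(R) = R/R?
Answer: -2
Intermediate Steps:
T(R) = 1
D(A) = 2 + A² (D(A) = -3 + ((A² + 0*A) + 5) = -3 + ((A² + 0) + 5) = -3 + (A² + 5) = -3 + (5 + A²) = 2 + A²)
S(p) = √(3 + p) (S(p) = √(p + (2 + 1²)) = √(p + (2 + 1)) = √(p + 3) = √(3 + p))
-2 - 11*6*S(-3)*0 = -2 - 11*6*√(3 - 3)*0 = -2 - 11*6*√0*0 = -2 - 11*6*0*0 = -2 - 0*0 = -2 - 11*0 = -2 + 0 = -2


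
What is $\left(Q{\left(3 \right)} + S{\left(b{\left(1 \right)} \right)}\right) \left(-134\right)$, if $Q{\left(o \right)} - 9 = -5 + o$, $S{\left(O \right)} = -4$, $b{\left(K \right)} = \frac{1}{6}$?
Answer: $-402$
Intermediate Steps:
$b{\left(K \right)} = \frac{1}{6}$
$Q{\left(o \right)} = 4 + o$ ($Q{\left(o \right)} = 9 + \left(-5 + o\right) = 4 + o$)
$\left(Q{\left(3 \right)} + S{\left(b{\left(1 \right)} \right)}\right) \left(-134\right) = \left(\left(4 + 3\right) - 4\right) \left(-134\right) = \left(7 - 4\right) \left(-134\right) = 3 \left(-134\right) = -402$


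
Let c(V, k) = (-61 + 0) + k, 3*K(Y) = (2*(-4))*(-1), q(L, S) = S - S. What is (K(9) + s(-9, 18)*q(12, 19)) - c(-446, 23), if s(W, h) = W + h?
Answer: 122/3 ≈ 40.667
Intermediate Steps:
q(L, S) = 0
K(Y) = 8/3 (K(Y) = ((2*(-4))*(-1))/3 = (-8*(-1))/3 = (1/3)*8 = 8/3)
c(V, k) = -61 + k
(K(9) + s(-9, 18)*q(12, 19)) - c(-446, 23) = (8/3 + (-9 + 18)*0) - (-61 + 23) = (8/3 + 9*0) - 1*(-38) = (8/3 + 0) + 38 = 8/3 + 38 = 122/3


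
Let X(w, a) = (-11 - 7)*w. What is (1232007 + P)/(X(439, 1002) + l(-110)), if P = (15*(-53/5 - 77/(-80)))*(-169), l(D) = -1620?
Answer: -6701003/50784 ≈ -131.95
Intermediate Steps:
P = 390897/16 (P = (15*(-53*⅕ - 77*(-1/80)))*(-169) = (15*(-53/5 + 77/80))*(-169) = (15*(-771/80))*(-169) = -2313/16*(-169) = 390897/16 ≈ 24431.)
X(w, a) = -18*w
(1232007 + P)/(X(439, 1002) + l(-110)) = (1232007 + 390897/16)/(-18*439 - 1620) = 20103009/(16*(-7902 - 1620)) = (20103009/16)/(-9522) = (20103009/16)*(-1/9522) = -6701003/50784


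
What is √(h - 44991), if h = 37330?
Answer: I*√7661 ≈ 87.527*I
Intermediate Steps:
√(h - 44991) = √(37330 - 44991) = √(-7661) = I*√7661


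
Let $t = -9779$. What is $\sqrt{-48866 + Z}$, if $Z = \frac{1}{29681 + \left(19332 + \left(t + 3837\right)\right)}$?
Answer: $\frac{i \sqrt{1850037879315}}{6153} \approx 221.06 i$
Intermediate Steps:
$Z = \frac{1}{43071}$ ($Z = \frac{1}{29681 + \left(19332 + \left(-9779 + 3837\right)\right)} = \frac{1}{29681 + \left(19332 - 5942\right)} = \frac{1}{29681 + 13390} = \frac{1}{43071} \approx 2.3217 \cdot 10^{-5}$)
$\sqrt{-48866 + Z} = \sqrt{-48866 + \frac{1}{43071}} = \sqrt{- \frac{2104707485}{43071}} = \frac{i \sqrt{1850037879315}}{6153}$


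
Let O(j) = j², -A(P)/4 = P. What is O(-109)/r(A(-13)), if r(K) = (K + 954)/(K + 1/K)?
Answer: 32138105/52312 ≈ 614.35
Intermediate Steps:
A(P) = -4*P
r(K) = (954 + K)/(K + 1/K)
O(-109)/r(A(-13)) = (-109)²/(((-4*(-13))*(954 - 4*(-13))/(1 + (-4*(-13))²))) = 11881/((52*(954 + 52)/(1 + 52²))) = 11881/((52*1006/(1 + 2704))) = 11881/((52*1006/2705)) = 11881/((52*(1/2705)*1006)) = 11881/(52312/2705) = 11881*(2705/52312) = 32138105/52312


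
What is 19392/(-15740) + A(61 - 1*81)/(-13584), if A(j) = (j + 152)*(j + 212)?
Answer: -3449664/1113605 ≈ -3.0977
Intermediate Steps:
A(j) = (152 + j)*(212 + j)
19392/(-15740) + A(61 - 1*81)/(-13584) = 19392/(-15740) + (32224 + (61 - 1*81)**2 + 364*(61 - 1*81))/(-13584) = 19392*(-1/15740) + (32224 + (61 - 81)**2 + 364*(61 - 81))*(-1/13584) = -4848/3935 + (32224 + (-20)**2 + 364*(-20))*(-1/13584) = -4848/3935 + (32224 + 400 - 7280)*(-1/13584) = -4848/3935 + 25344*(-1/13584) = -4848/3935 - 528/283 = -3449664/1113605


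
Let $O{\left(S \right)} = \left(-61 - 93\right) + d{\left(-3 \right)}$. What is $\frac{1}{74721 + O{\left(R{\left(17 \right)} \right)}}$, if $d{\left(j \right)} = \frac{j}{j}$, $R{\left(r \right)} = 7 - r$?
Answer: $\frac{1}{74568} \approx 1.3411 \cdot 10^{-5}$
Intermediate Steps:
$d{\left(j \right)} = 1$
$O{\left(S \right)} = -153$ ($O{\left(S \right)} = \left(-61 - 93\right) + 1 = -154 + 1 = -153$)
$\frac{1}{74721 + O{\left(R{\left(17 \right)} \right)}} = \frac{1}{74721 - 153} = \frac{1}{74568}$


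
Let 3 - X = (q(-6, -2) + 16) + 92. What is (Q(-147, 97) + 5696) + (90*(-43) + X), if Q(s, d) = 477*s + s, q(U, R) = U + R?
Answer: -68537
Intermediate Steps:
q(U, R) = R + U
Q(s, d) = 478*s
X = -97 (X = 3 - (((-2 - 6) + 16) + 92) = 3 - ((-8 + 16) + 92) = 3 - (8 + 92) = 3 - 1*100 = 3 - 100 = -97)
(Q(-147, 97) + 5696) + (90*(-43) + X) = (478*(-147) + 5696) + (90*(-43) - 97) = (-70266 + 5696) + (-3870 - 97) = -64570 - 3967 = -68537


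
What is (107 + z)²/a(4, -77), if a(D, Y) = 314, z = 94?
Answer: 40401/314 ≈ 128.67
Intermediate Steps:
(107 + z)²/a(4, -77) = (107 + 94)²/314 = 201²*(1/314) = 40401*(1/314) = 40401/314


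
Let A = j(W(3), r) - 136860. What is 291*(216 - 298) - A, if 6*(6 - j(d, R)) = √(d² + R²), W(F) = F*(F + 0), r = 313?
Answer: 112992 + 5*√3922/6 ≈ 1.1304e+5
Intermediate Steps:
W(F) = F² (W(F) = F*F = F²)
j(d, R) = 6 - √(R² + d²)/6 (j(d, R) = 6 - √(d² + R²)/6 = 6 - √(R² + d²)/6)
A = -136854 - 5*√3922/6 (A = (6 - √(313² + (3²)²)/6) - 136860 = (6 - √(97969 + 9²)/6) - 136860 = (6 - √(97969 + 81)/6) - 136860 = (6 - 5*√3922/6) - 136860 = -136854 - 5*√3922/6 ≈ -1.3691e+5)
291*(216 - 298) - A = 291*(216 - 298) - (-136854 - 5*√3922/6) = 291*(-82) + (136854 + 5*√3922/6) = -23862 + (136854 + 5*√3922/6) = 112992 + 5*√3922/6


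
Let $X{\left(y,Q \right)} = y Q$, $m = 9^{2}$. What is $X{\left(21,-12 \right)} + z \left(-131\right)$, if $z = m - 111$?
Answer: $3678$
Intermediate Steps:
$m = 81$
$X{\left(y,Q \right)} = Q y$
$z = -30$ ($z = 81 - 111 = -30$)
$X{\left(21,-12 \right)} + z \left(-131\right) = \left(-12\right) 21 - -3930 = -252 + 3930 = 3678$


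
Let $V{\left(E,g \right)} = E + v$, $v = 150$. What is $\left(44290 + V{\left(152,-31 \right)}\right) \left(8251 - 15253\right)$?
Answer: $-312233184$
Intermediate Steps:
$V{\left(E,g \right)} = 150 + E$ ($V{\left(E,g \right)} = E + 150 = 150 + E$)
$\left(44290 + V{\left(152,-31 \right)}\right) \left(8251 - 15253\right) = \left(44290 + \left(150 + 152\right)\right) \left(8251 - 15253\right) = \left(44290 + 302\right) \left(-7002\right) = 44592 \left(-7002\right) = -312233184$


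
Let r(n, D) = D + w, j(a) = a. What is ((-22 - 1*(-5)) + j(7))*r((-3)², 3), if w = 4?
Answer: -70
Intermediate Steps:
r(n, D) = 4 + D (r(n, D) = D + 4 = 4 + D)
((-22 - 1*(-5)) + j(7))*r((-3)², 3) = ((-22 - 1*(-5)) + 7)*(4 + 3) = ((-22 + 5) + 7)*7 = (-17 + 7)*7 = -10*7 = -70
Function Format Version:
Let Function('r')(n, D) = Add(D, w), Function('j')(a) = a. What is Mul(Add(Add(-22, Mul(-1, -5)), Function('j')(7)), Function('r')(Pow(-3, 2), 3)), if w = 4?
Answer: -70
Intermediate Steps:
Function('r')(n, D) = Add(4, D) (Function('r')(n, D) = Add(D, 4) = Add(4, D))
Mul(Add(Add(-22, Mul(-1, -5)), Function('j')(7)), Function('r')(Pow(-3, 2), 3)) = Mul(Add(Add(-22, Mul(-1, -5)), 7), Add(4, 3)) = Mul(Add(Add(-22, 5), 7), 7) = Mul(Add(-17, 7), 7) = Mul(-10, 7) = -70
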